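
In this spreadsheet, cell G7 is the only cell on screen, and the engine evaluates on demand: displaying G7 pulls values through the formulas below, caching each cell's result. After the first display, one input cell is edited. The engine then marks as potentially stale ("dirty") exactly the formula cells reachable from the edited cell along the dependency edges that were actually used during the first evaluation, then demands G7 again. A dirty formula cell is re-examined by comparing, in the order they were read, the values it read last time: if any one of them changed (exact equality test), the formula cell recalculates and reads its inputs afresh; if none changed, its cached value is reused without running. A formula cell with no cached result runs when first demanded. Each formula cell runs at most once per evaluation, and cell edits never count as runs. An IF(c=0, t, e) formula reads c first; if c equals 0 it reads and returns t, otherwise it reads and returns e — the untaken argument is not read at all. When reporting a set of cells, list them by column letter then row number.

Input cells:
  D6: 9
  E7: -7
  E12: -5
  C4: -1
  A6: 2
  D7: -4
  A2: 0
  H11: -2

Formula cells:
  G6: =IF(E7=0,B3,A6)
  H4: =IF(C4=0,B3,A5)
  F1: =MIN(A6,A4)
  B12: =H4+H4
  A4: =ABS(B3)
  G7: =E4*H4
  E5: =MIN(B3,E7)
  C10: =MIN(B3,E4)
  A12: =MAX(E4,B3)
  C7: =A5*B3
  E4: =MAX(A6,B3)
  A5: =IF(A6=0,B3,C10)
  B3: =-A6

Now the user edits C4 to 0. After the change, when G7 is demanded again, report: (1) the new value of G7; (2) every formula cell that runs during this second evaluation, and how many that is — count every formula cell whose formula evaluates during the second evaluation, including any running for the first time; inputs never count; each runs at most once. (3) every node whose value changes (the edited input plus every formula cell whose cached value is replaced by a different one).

G7 now evaluates to -4.
Run set: H4 (1 run).
Changed values: C4.
The important point: H4 recomputes to an identical value, and the output ends up unchanged.

Initial pass — values computed on the first demand:
  B3 = -(2) = -2
  E4 = MAX(2, -2) = 2
  C10 = MIN(-2, 2) = -2
  A5 = IF(A6=0: A6=2 -> else branch C10) = -2
  H4 = IF(C4=0: C4=-1 -> else branch A5) = -2
  G7 = 2 * -2 = -4

Second demand — change propagation:
  H4: re-runs because C4 -1->0; new result -2 (unchanged).
  G7: re-examined; everything it read last time is the same (E4 unchanged, H4 unchanged) — cache -4 kept, no run.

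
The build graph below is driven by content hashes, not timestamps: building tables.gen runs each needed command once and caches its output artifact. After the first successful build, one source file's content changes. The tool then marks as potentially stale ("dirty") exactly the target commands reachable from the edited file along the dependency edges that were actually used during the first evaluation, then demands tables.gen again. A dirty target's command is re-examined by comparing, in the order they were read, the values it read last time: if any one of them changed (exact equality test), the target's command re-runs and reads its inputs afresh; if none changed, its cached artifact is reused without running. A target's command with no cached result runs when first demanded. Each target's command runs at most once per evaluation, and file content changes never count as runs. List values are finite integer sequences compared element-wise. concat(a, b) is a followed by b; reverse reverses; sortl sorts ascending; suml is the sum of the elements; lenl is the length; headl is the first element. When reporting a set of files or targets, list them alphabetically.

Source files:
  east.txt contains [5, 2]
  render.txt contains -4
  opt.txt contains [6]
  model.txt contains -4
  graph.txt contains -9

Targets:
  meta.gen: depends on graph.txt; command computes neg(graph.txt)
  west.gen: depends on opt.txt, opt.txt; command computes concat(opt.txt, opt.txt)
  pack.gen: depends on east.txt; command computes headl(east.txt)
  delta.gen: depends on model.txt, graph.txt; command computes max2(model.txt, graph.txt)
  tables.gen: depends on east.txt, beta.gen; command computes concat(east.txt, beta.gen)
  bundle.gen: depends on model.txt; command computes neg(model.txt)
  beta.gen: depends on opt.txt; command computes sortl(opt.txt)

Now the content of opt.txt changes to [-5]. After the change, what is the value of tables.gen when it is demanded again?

tables.gen now evaluates to [5, 2, -5].

Initial pass — values computed on the first demand:
  beta.gen = sortl([6]) = [6]
  tables.gen = concat([5, 2], [6]) = [5, 2, 6]

Second demand — change propagation:
  beta.gen: re-runs because opt.txt [6]->[-5]; new result [-5].
  tables.gen: re-runs because beta.gen [6]->[-5]; new result [5, 2, -5].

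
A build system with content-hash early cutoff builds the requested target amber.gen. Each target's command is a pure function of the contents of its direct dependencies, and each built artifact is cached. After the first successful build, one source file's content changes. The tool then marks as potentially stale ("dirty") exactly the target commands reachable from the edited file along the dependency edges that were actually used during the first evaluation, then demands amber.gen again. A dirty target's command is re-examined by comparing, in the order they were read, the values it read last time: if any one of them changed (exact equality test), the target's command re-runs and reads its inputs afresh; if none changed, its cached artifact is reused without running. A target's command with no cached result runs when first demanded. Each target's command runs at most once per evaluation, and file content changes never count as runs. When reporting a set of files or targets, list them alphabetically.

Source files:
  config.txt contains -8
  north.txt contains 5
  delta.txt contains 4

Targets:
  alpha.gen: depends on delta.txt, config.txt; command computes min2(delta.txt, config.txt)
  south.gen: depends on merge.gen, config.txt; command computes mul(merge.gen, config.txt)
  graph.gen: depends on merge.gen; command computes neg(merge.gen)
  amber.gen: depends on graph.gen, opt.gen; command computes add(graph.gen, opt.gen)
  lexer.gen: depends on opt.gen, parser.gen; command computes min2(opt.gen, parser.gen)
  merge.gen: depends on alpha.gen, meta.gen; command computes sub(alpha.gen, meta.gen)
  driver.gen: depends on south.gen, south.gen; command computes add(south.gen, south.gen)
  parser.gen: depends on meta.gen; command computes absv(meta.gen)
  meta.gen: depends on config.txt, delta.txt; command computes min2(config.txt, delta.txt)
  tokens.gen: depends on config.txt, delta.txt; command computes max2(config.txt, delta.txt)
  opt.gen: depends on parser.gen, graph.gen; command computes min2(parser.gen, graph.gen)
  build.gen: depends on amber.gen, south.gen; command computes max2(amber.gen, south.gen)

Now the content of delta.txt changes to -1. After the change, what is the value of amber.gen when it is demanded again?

First evaluation (everything demanded from the output):
  alpha.gen = min2(4, -8) = -8
  meta.gen = min2(-8, 4) = -8
  merge.gen = sub(-8, -8) = 0
  graph.gen = neg(0) = 0
  parser.gen = absv(-8) = 8
  opt.gen = min2(8, 0) = 0
  amber.gen = add(0, 0) = 0

Propagation after the edit:
  alpha.gen: runs — delta.txt 4->-1; result -8 (same value as before).
  meta.gen: runs — delta.txt 4->-1; result -8 (same value as before).
  merge.gen: checked — values it read are unchanged (alpha.gen unchanged, meta.gen unchanged); reused cached 0 without running.
  graph.gen: checked — values it read are unchanged (merge.gen unchanged); reused cached 0 without running.
  parser.gen: checked — values it read are unchanged (meta.gen unchanged); reused cached 8 without running.
  opt.gen: checked — values it read are unchanged (parser.gen unchanged, graph.gen unchanged); reused cached 0 without running.
  amber.gen: checked — values it read are unchanged (graph.gen unchanged, opt.gen unchanged); reused cached 0 without running.

Key observation: the cutoff stops propagation at merge.gen — its inputs' values are unchanged, so it reuses its cache.

New value of amber.gen: 0.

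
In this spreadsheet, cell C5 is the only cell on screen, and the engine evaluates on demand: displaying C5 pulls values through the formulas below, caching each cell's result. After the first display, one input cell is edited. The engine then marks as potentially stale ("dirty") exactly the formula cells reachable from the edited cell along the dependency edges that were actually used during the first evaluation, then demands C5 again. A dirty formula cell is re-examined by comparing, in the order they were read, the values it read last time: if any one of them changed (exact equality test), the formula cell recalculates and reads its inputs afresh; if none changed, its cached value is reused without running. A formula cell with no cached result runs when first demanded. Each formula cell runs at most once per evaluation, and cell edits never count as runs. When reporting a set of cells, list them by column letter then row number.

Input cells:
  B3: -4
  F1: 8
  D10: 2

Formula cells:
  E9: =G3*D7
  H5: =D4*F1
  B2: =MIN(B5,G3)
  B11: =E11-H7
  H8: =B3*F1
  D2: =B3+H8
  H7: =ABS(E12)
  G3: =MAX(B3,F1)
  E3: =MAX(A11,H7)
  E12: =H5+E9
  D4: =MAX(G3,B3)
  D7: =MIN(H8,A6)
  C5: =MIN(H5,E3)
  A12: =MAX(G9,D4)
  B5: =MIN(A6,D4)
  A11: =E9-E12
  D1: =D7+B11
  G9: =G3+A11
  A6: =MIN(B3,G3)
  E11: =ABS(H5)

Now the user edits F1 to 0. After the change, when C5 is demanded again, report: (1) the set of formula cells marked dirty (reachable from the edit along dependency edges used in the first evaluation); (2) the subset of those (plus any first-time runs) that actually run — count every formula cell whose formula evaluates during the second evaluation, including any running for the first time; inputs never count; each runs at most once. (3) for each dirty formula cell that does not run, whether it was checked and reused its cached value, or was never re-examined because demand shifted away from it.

Dirty set: A6, A11, C5, D4, D7, E3, E9, E12, G3, H5, H7, H8.
Run set: A6, A11, C5, D4, D7, E3, E9, E12, G3, H5, H7, H8 (12 run).
All dirty formula cells ended up running.

Initial pass — values computed on the first demand:
  G3 = MAX(-4, 8) = 8
  A6 = MIN(-4, 8) = -4
  D4 = MAX(8, -4) = 8
  H5 = 8 * 8 = 64
  H8 = -4 * 8 = -32
  D7 = MIN(-32, -4) = -32
  E9 = 8 * -32 = -256
  E12 = 64 + -256 = -192
  A11 = -256 - -192 = -64
  H7 = ABS(-192) = 192
  E3 = MAX(-64, 192) = 192
  C5 = MIN(64, 192) = 64

Second demand — change propagation:
  G3: re-runs because F1 8->0; new result 0.
  A6: re-runs because G3 8->0; new result -4 (unchanged).
  D4: re-runs because G3 8->0; new result 0.
  H5: re-runs because D4 8->0; F1 8->0; new result 0.
  H8: re-runs because F1 8->0; new result 0.
  D7: re-runs because H8 -32->0; new result -4.
  E9: re-runs because G3 8->0; D7 -32->-4; new result 0.
  E12: re-runs because H5 64->0; E9 -256->0; new result 0.
  A11: re-runs because E9 -256->0; E12 -192->0; new result 0.
  H7: re-runs because E12 -192->0; new result 0.
  E3: re-runs because A11 -64->0; H7 192->0; new result 0.
  C5: re-runs because H5 64->0; E3 192->0; new result 0.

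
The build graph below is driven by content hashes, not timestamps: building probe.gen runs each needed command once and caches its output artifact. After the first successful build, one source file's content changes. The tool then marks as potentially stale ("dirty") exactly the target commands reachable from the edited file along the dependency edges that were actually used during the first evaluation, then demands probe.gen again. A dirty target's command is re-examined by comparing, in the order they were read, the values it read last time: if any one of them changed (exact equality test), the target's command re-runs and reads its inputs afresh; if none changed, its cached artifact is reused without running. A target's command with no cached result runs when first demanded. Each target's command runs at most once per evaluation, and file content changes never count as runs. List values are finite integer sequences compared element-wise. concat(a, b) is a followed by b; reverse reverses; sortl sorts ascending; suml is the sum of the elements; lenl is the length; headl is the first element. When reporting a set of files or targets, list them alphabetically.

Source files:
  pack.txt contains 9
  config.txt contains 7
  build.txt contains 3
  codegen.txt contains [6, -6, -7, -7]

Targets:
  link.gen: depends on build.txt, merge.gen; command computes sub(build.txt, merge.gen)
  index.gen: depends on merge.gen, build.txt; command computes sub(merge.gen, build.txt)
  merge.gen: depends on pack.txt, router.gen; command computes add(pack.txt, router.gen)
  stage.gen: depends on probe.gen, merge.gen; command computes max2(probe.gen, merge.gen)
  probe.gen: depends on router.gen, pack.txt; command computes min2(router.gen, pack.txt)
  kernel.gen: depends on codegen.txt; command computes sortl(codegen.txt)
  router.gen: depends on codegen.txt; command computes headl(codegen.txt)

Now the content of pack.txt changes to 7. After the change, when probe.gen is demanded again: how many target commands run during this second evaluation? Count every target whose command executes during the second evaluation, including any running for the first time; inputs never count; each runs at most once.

Run set: probe.gen (1 run).

Initial pass — values computed on the first demand:
  router.gen = headl([6, -6, -7, -7]) = 6
  probe.gen = min2(6, 9) = 6

Second demand — change propagation:
  probe.gen: re-runs because pack.txt 9->7; new result 6 (unchanged).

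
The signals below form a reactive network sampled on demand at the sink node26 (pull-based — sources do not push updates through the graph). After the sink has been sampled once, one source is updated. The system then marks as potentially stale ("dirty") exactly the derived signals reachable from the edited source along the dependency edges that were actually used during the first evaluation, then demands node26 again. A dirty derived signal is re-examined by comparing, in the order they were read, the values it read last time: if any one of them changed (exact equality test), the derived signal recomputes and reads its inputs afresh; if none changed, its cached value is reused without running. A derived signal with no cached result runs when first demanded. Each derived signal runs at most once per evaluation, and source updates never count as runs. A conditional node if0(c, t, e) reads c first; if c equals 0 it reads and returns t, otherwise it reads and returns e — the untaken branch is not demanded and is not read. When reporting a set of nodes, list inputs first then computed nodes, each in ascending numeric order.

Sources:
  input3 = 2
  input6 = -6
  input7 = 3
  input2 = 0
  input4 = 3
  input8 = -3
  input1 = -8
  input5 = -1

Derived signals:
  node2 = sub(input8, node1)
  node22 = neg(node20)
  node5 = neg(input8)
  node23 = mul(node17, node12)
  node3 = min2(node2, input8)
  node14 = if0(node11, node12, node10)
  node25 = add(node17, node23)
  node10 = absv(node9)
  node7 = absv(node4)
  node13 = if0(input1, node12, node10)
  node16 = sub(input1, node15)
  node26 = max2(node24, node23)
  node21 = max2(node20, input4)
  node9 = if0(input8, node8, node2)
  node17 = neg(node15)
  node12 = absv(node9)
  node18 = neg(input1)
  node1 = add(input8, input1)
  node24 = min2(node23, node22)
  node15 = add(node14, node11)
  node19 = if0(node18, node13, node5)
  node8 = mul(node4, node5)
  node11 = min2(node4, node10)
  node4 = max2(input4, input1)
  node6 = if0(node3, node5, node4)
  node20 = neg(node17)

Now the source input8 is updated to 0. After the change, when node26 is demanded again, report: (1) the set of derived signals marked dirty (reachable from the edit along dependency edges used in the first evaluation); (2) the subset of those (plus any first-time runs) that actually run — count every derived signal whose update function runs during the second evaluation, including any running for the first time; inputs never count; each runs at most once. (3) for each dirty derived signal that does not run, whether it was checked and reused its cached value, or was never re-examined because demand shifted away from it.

Dirty set: node1, node2, node9, node10, node11, node12, node14, node15, node17, node20, node22, node23, node24, node26.
Run set: node5, node8, node9, node10, node11, node12, node14, node15, node17, node20, node22, node23, node24, node26 (14 run).
Left stale — demand moved off them: node1, node2.
The important point: the flipped condition redirects demand; node1, node2 are left stale, never re-checked.

Initial pass — values computed on the first demand:
  node1 = add(-3, -8) = -11
  node2 = sub(-3, -11) = 8
  node4 = max2(3, -8) = 3
  node9 = if0(input8=-3 -> else branch node2) = 8
  node10 = absv(8) = 8
  node11 = min2(3, 8) = 3
  node12 = absv(8) = 8
  node14 = if0(node11=3 -> else branch node10) = 8
  node15 = add(8, 3) = 11
  node17 = neg(11) = -11
  node20 = neg(-11) = 11
  node22 = neg(11) = -11
  node23 = mul(-11, 8) = -88
  node24 = min2(-88, -11) = -88
  node26 = max2(-88, -88) = -88

Second demand — change propagation:
  node1: dirty yet unreached — the second evaluation never asks for it.
  node2: dirty yet unreached — the second evaluation never asks for it.
  node5: newly demanded (no cache) — executes and yields 0.
  node8: newly demanded (no cache) — executes and yields 0.
  node9: re-runs because input8 -3->0; new result 0.
  node10: re-runs because node9 8->0; new result 0.
  node11: re-runs because node10 8->0; new result 0.
  node12: re-runs because node9 8->0; new result 0.
  node14: re-runs because node11 3->0; node10 8->0; new result 0.
  node15: re-runs because node14 8->0; node11 3->0; new result 0.
  node17: re-runs because node15 11->0; new result 0.
  node20: re-runs because node17 -11->0; new result 0.
  node22: re-runs because node20 11->0; new result 0.
  node23: re-runs because node17 -11->0; node12 8->0; new result 0.
  node24: re-runs because node23 -88->0; node22 -11->0; new result 0.
  node26: re-runs because node24 -88->0; node23 -88->0; new result 0.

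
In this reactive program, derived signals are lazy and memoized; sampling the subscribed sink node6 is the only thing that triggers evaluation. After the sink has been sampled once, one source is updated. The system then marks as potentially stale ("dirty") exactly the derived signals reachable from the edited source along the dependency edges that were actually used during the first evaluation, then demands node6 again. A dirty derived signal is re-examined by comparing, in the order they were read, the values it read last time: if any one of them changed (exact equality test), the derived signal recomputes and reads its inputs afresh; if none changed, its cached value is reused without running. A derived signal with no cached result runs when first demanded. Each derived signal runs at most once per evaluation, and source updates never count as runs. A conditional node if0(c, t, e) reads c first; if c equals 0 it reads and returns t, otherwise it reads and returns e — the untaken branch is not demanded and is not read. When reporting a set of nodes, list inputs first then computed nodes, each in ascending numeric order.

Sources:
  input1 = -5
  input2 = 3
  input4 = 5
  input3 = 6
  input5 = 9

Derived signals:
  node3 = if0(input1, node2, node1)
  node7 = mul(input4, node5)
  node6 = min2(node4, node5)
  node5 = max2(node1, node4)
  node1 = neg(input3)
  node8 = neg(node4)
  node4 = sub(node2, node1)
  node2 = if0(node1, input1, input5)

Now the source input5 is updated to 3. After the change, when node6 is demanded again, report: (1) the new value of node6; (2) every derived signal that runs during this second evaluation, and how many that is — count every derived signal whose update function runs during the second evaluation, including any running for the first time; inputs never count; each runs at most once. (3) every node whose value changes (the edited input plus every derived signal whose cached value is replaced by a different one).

First demand of the output computes:
  node1 = neg(6) = -6
  node2 = if0(node1=-6 -> else branch input5) = 9
  node4 = sub(9, -6) = 15
  node5 = max2(-6, 15) = 15
  node6 = min2(15, 15) = 15

After the edit, cleaning proceeds:
  node2: a read changed (input5 9->3) — executes, giving 3.
  node4: a read changed (node2 9->3) — executes, giving 9.
  node5: a read changed (node4 15->9) — executes, giving 9.
  node6: a read changed (node4 15->9; node5 15->9) — executes, giving 9.

Demanding node6 again yields 9.
4 derived signals run: node2, node4, node5, node6.
The nodes whose values change: input5, node2, node4, node5, node6.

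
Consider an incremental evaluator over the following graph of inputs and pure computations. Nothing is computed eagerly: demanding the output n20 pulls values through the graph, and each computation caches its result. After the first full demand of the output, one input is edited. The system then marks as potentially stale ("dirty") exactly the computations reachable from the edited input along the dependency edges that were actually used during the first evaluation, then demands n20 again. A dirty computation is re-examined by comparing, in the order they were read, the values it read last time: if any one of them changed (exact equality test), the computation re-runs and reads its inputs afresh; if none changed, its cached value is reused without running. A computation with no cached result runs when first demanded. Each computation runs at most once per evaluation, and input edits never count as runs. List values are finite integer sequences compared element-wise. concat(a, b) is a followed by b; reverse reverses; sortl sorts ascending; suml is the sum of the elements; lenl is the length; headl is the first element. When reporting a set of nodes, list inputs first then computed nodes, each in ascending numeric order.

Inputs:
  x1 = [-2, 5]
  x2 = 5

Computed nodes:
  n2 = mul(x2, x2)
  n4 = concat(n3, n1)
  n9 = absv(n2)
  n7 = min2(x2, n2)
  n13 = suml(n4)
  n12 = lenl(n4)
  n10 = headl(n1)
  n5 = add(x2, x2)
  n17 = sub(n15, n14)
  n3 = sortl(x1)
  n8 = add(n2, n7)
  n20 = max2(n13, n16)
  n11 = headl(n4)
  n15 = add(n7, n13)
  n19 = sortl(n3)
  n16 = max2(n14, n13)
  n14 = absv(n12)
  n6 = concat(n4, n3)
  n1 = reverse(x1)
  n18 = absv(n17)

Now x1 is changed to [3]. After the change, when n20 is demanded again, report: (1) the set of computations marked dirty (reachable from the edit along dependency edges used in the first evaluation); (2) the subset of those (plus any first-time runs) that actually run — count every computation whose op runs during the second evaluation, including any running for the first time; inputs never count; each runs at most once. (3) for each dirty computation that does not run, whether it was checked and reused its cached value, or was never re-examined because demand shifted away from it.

Dirty set: n1, n3, n4, n12, n13, n14, n16, n20.
Run set: n1, n3, n4, n12, n13, n14, n16 (7 run).
Re-examined without running (cache reused): n20.
The important point: at n20 every value read last time is unchanged, so the dirty flag clears without a run.

Initial pass — values computed on the first demand:
  n1 = reverse([-2, 5]) = [5, -2]
  n3 = sortl([-2, 5]) = [-2, 5]
  n4 = concat([-2, 5], [5, -2]) = [-2, 5, 5, -2]
  n12 = lenl([-2, 5, 5, -2]) = 4
  n13 = suml([-2, 5, 5, -2]) = 6
  n14 = absv(4) = 4
  n16 = max2(4, 6) = 6
  n20 = max2(6, 6) = 6

Second demand — change propagation:
  n1: re-runs because x1 [-2, 5]->[3]; new result [3].
  n3: re-runs because x1 [-2, 5]->[3]; new result [3].
  n4: re-runs because n3 [-2, 5]->[3]; n1 [5, -2]->[3]; new result [3, 3].
  n12: re-runs because n4 [-2, 5, 5, -2]->[3, 3]; new result 2.
  n13: re-runs because n4 [-2, 5, 5, -2]->[3, 3]; new result 6 (unchanged).
  n14: re-runs because n12 4->2; new result 2.
  n16: re-runs because n14 4->2; new result 6 (unchanged).
  n20: re-examined; everything it read last time is the same (n13 unchanged, n16 unchanged) — cache 6 kept, no run.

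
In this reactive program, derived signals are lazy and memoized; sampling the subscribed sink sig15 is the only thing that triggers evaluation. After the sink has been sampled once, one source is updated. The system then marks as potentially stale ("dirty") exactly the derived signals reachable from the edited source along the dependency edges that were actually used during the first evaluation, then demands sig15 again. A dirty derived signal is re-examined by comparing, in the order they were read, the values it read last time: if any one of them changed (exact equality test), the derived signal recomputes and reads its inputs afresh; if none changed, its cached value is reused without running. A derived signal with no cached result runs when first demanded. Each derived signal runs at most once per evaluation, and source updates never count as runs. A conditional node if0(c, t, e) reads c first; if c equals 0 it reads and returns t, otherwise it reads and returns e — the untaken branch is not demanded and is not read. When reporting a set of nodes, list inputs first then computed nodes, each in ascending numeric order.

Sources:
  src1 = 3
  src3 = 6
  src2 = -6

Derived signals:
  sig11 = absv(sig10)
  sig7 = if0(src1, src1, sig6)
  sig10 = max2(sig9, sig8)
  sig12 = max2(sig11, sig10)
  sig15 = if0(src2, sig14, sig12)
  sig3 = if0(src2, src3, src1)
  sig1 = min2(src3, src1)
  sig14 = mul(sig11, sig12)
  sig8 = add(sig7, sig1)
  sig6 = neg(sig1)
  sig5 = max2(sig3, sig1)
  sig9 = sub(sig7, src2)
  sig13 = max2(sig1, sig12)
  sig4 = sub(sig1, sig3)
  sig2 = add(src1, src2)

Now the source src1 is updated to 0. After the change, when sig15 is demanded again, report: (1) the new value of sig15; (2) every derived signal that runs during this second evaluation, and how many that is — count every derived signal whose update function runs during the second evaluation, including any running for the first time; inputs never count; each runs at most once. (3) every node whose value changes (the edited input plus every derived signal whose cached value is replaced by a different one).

First demand of the output computes:
  sig1 = min2(6, 3) = 3
  sig6 = neg(3) = -3
  sig7 = if0(src1=3 -> else branch sig6) = -3
  sig8 = add(-3, 3) = 0
  sig9 = sub(-3, -6) = 3
  sig10 = max2(3, 0) = 3
  sig11 = absv(3) = 3
  sig12 = max2(3, 3) = 3
  sig15 = if0(src2=-6 -> else branch sig12) = 3

After the edit, cleaning proceeds:
  sig1: a read changed (src1 3->0) — executes, giving 0.
  sig6: stays stale; no demand reaches it after the flip.
  sig7: a read changed (src1 3->0) — executes, giving 0.
  sig8: a read changed (sig7 -3->0; sig1 3->0) — executes, giving 0 — identical to its old value.
  sig9: a read changed (sig7 -3->0) — executes, giving 6.
  sig10: a read changed (sig9 3->6) — executes, giving 6.
  sig11: a read changed (sig10 3->6) — executes, giving 6.
  sig12: a read changed (sig11 3->6; sig10 3->6) — executes, giving 6.
  sig15: a read changed (sig12 3->6) — executes, giving 6.

Note the branch switch — demand abandons sig6, which is never re-examined.

Demanding sig15 again yields 6.
8 derived signals run: sig1, sig7, sig8, sig9, sig10, sig11, sig12, sig15.
The nodes whose values change: src1, sig1, sig7, sig9, sig10, sig11, sig12, sig15.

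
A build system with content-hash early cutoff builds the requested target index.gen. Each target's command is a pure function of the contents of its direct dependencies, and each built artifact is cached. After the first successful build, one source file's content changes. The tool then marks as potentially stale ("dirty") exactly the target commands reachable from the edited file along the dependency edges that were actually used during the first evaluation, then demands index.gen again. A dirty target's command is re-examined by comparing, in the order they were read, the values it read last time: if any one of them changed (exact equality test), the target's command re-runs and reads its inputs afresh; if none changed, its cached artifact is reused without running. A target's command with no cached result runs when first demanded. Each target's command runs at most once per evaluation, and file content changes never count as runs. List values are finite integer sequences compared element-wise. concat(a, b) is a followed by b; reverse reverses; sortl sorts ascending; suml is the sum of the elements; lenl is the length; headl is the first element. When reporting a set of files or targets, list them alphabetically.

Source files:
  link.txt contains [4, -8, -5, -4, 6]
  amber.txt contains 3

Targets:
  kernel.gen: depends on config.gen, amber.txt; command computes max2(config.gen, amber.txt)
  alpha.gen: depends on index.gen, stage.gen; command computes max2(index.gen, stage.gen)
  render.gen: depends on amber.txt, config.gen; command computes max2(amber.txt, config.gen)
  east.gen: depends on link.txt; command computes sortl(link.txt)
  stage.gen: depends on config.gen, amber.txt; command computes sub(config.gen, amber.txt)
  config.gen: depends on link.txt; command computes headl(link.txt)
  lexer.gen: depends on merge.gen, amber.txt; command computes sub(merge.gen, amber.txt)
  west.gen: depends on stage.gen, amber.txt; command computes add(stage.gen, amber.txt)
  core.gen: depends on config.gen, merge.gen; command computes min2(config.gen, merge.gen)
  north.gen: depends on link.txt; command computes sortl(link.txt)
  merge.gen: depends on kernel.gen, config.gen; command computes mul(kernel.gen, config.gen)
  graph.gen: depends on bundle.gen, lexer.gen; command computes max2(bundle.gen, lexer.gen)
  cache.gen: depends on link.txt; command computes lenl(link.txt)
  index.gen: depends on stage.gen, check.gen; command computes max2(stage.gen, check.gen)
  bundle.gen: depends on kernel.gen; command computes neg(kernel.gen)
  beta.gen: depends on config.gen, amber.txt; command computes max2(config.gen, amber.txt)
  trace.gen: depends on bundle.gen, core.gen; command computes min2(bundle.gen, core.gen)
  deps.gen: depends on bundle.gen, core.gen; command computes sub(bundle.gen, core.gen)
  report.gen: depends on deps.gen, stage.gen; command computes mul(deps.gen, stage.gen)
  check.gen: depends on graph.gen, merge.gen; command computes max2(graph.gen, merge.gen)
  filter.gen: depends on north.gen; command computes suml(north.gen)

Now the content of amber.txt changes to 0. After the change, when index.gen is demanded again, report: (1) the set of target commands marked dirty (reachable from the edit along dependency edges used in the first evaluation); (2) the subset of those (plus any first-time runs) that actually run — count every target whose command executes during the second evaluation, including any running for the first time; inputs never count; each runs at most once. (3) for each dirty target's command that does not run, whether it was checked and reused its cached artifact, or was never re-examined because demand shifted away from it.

First evaluation (everything demanded from the output):
  config.gen = headl([4, -8, -5, -4, 6]) = 4
  kernel.gen = max2(4, 3) = 4
  bundle.gen = neg(4) = -4
  merge.gen = mul(4, 4) = 16
  lexer.gen = sub(16, 3) = 13
  graph.gen = max2(-4, 13) = 13
  check.gen = max2(13, 16) = 16
  stage.gen = sub(4, 3) = 1
  index.gen = max2(1, 16) = 16

Propagation after the edit:
  kernel.gen: runs — amber.txt 3->0; result 4 (same value as before).
  bundle.gen: checked — values it read are unchanged (kernel.gen unchanged); reused cached -4 without running.
  merge.gen: checked — values it read are unchanged (kernel.gen unchanged, config.gen unchanged); reused cached 16 without running.
  lexer.gen: runs — amber.txt 3->0; result 16.
  graph.gen: runs — lexer.gen 13->16; result 16.
  check.gen: runs — graph.gen 13->16; result 16 (same value as before).
  stage.gen: runs — amber.txt 3->0; result 4.
  index.gen: runs — stage.gen 1->4; result 16 (same value as before).

Key observation: the cutoff stops propagation at merge.gen — its inputs' values are unchanged, so it reuses its cache.

Marked dirty: bundle.gen, check.gen, graph.gen, index.gen, kernel.gen, lexer.gen, merge.gen, stage.gen.
Target commands that run: check.gen, graph.gen, index.gen, kernel.gen, lexer.gen, stage.gen — 6 in total.
Checked but reused from cache: bundle.gen, merge.gen.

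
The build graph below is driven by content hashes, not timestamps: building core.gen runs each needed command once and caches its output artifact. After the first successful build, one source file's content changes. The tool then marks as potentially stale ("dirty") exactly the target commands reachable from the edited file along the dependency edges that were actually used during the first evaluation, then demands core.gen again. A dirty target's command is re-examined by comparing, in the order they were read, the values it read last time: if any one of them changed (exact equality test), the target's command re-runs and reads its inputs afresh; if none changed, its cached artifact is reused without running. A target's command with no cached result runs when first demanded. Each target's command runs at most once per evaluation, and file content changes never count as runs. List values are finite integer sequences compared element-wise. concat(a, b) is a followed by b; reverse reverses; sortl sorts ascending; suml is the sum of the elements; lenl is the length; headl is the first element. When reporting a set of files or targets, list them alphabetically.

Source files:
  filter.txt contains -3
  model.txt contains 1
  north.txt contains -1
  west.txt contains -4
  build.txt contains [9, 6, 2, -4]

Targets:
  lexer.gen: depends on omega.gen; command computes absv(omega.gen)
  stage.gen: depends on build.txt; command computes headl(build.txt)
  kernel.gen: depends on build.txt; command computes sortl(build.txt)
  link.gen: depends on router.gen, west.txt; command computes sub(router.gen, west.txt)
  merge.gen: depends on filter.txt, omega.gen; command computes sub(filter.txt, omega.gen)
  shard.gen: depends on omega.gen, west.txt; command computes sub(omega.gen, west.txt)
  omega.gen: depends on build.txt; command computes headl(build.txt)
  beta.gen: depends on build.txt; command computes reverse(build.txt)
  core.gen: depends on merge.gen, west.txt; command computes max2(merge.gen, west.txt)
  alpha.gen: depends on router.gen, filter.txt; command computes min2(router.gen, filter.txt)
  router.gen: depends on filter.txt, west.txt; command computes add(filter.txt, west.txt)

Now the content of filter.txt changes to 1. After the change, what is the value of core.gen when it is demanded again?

core.gen now evaluates to -4.

Initial pass — values computed on the first demand:
  omega.gen = headl([9, 6, 2, -4]) = 9
  merge.gen = sub(-3, 9) = -12
  core.gen = max2(-12, -4) = -4

Second demand — change propagation:
  merge.gen: re-runs because filter.txt -3->1; new result -8.
  core.gen: re-runs because merge.gen -12->-8; new result -4 (unchanged).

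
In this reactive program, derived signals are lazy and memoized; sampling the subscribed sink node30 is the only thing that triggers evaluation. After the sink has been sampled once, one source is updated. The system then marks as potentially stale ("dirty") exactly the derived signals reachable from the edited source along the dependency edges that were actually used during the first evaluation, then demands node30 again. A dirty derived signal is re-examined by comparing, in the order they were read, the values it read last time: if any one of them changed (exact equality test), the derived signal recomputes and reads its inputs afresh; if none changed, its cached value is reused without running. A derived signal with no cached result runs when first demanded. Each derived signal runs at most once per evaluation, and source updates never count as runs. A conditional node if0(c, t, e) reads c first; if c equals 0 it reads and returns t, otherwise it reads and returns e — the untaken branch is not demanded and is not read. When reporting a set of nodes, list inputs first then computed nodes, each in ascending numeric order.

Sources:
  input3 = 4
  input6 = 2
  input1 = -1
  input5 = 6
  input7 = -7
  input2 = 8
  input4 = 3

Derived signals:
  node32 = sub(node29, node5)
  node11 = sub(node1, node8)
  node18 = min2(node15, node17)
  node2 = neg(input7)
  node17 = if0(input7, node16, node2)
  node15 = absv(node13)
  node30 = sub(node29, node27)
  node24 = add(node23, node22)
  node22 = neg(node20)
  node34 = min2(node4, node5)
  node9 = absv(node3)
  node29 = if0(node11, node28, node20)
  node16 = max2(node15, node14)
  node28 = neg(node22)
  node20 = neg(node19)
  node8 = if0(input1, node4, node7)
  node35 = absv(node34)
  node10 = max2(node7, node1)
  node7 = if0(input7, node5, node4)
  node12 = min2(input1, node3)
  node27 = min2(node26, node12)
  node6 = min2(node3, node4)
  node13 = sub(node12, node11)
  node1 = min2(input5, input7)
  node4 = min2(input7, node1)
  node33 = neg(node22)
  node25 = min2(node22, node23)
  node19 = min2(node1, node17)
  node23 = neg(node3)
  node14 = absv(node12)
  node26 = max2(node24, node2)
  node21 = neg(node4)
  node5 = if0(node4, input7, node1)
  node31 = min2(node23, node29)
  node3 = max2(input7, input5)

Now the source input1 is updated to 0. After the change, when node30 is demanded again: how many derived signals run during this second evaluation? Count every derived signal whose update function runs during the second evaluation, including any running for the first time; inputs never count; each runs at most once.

First demand of the output computes:
  node1 = min2(6, -7) = -7
  node2 = neg(-7) = 7
  node3 = max2(-7, 6) = 6
  node4 = min2(-7, -7) = -7
  node7 = if0(input7=-7 -> else branch node4) = -7
  node8 = if0(input1=-1 -> else branch node7) = -7
  node11 = sub(-7, -7) = 0
  node12 = min2(-1, 6) = -1
  node17 = if0(input7=-7 -> else branch node2) = 7
  node19 = min2(-7, 7) = -7
  node20 = neg(-7) = 7
  node22 = neg(7) = -7
  node23 = neg(6) = -6
  node24 = add(-6, -7) = -13
  node26 = max2(-13, 7) = 7
  node27 = min2(7, -1) = -1
  node28 = neg(-7) = 7
  node29 = if0(node11=0 -> then branch node28) = 7
  node30 = sub(7, -1) = 8

After the edit, cleaning proceeds:
  node8: a read changed (input1 -1->0) — executes, giving -7 — identical to its old value.
  node11: dirty, but its reads are unchanged (node1 unchanged, node8 unchanged); cached 0 stands.
  node12: a read changed (input1 -1->0) — executes, giving 0.
  node27: a read changed (node12 -1->0) — executes, giving 0.
  node29: dirty, but its reads are unchanged (node11 unchanged, node28 unchanged); cached 7 stands.
  node30: a read changed (node27 -1->0) — executes, giving 7.

Note where the cutoff bites: node11 is checked, finds nothing changed, and keeps its cache.

4 derived signals run: node8, node12, node27, node30.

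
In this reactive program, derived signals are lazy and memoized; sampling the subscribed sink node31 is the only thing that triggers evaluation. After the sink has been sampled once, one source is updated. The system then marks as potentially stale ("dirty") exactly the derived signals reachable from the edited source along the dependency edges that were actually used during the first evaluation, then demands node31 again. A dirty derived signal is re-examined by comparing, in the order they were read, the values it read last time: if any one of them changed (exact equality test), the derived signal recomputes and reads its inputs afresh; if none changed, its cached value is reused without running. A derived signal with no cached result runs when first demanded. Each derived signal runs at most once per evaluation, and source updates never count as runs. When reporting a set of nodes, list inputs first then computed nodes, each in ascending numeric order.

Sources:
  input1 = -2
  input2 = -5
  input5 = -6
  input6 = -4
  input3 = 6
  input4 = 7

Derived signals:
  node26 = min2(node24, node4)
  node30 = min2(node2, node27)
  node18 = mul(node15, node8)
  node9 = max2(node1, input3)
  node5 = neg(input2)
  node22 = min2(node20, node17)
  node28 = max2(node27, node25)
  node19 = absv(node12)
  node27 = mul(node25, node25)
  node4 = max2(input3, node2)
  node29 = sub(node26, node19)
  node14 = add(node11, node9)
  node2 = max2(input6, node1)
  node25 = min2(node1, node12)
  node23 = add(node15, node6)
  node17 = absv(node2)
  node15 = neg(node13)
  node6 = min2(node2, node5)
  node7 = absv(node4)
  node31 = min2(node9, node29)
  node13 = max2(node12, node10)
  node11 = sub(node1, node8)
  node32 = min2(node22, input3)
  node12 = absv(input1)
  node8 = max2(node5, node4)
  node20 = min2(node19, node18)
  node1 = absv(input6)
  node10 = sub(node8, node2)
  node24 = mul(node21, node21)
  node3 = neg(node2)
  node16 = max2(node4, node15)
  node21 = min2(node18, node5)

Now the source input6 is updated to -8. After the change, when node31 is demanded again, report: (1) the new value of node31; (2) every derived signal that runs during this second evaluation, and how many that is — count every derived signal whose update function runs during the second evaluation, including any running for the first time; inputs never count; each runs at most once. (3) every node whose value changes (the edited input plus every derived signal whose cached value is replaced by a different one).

First demand of the output computes:
  node1 = absv(-4) = 4
  node2 = max2(-4, 4) = 4
  node4 = max2(6, 4) = 6
  node5 = neg(-5) = 5
  node8 = max2(5, 6) = 6
  node9 = max2(4, 6) = 6
  node10 = sub(6, 4) = 2
  node12 = absv(-2) = 2
  node13 = max2(2, 2) = 2
  node15 = neg(2) = -2
  node18 = mul(-2, 6) = -12
  node19 = absv(2) = 2
  node21 = min2(-12, 5) = -12
  node24 = mul(-12, -12) = 144
  node26 = min2(144, 6) = 6
  node29 = sub(6, 2) = 4
  node31 = min2(6, 4) = 4

After the edit, cleaning proceeds:
  node1: a read changed (input6 -4->-8) — executes, giving 8.
  node2: a read changed (input6 -4->-8; node1 4->8) — executes, giving 8.
  node4: a read changed (node2 4->8) — executes, giving 8.
  node8: a read changed (node4 6->8) — executes, giving 8.
  node9: a read changed (node1 4->8) — executes, giving 8.
  node10: a read changed (node8 6->8; node2 4->8) — executes, giving 0.
  node13: a read changed (node10 2->0) — executes, giving 2 — identical to its old value.
  node15: dirty, but its reads are unchanged (node13 unchanged); cached -2 stands.
  node18: a read changed (node8 6->8) — executes, giving -16.
  node21: a read changed (node18 -12->-16) — executes, giving -16.
  node24: a read changed (node21 -12->-16; node21 -12->-16) — executes, giving 256.
  node26: a read changed (node24 144->256; node4 6->8) — executes, giving 8.
  node29: a read changed (node26 6->8) — executes, giving 6.
  node31: a read changed (node9 6->8; node29 4->6) — executes, giving 6.

Note where the cutoff bites: node15 is checked, finds nothing changed, and keeps its cache.

Demanding node31 again yields 6.
13 derived signals run: node1, node2, node4, node8, node9, node10, node13, node18, node21, node24, node26, node29, node31.
The nodes whose values change: input6, node1, node2, node4, node8, node9, node10, node18, node21, node24, node26, node29, node31.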